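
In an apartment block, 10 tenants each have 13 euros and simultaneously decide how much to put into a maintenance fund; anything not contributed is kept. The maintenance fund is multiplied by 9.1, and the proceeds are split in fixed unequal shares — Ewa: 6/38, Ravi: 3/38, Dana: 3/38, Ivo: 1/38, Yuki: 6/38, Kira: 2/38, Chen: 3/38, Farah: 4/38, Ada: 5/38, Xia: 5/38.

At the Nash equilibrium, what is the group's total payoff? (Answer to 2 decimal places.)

551.20 euros

A player with share s gets back 9.1·s per unit contributed, so full contribution is dominant for anyone with s > 1/9.1 = 0.1099 and zero contribution is dominant for anyone below.
The shares above 0.1099 belong to Ewa, Yuki, Ada and Xia, contributing 13 each; the remaining 6 contribute 0. Total contributed: 52.
The maintenance fund pays out 9.1 × 52 = 473.20 in total (split across the unequal shares, but the aggregate is all that matters for the group sum).
The 6 free-riders keep 13 each, adding 78. Group total = 78 + 473.20 = 551.20.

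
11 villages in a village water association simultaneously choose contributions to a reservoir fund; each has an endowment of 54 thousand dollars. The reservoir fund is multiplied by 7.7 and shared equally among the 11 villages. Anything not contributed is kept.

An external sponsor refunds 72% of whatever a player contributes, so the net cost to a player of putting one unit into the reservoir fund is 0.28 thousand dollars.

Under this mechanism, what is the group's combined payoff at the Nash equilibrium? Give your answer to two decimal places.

5001.48 thousand dollars

The effective private return per unit is now (7.7/11) / 0.28 = 2.5000 > 1, so every player's dominant strategy flips to full contribution.
At the Nash equilibrium everyone contributes 54. Group total payoff = 11 × (54 × 0.72 + 7.7 × 54) = 5001.48.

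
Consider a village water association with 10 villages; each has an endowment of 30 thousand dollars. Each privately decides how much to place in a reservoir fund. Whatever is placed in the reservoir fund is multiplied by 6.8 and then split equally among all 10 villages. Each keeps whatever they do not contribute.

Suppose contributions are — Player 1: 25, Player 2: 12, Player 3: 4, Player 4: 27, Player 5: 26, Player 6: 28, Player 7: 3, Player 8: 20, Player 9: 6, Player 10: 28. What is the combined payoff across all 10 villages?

Total contributed: 25 + 12 + 4 + 27 + 26 + 28 + 3 + 20 + 6 + 28 = 179; total kept: 10 × 30 − 179 = 121.
The reservoir fund pays out 6.8 × 179 = 1217.20 in aggregate.
Group total = 121 + 1217.20 = 1338.20.

1338.20 thousand dollars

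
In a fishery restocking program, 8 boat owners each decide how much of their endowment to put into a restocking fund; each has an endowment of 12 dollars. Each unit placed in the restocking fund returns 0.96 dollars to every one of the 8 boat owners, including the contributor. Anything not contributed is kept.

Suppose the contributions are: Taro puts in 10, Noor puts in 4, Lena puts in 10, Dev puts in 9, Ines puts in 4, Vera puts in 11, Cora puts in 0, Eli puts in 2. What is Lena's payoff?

Total contributed: 10 + 4 + 10 + 9 + 4 + 11 + 0 + 2 = 50.
Each receives 0.96 × 50 = 48.00 from the restocking fund.
Lena keeps 12 − 10 = 2, so Lena's payoff is 2 + 48.00 = 50.00.

50.00 dollars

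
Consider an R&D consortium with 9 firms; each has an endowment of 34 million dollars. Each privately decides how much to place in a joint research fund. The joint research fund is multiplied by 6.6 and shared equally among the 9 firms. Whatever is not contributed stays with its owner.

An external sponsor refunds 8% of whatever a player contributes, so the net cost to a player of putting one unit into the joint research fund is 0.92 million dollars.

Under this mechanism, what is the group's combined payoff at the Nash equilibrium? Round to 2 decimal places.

With the mechanism, a contributed unit returns (6.6/9) / 0.92 = 0.7971 per unit of net cost — still below 1 — so contributing 0 remains dominant for every player.
Everyone keeps their endowment and the group total is 9 × 34 = 306.

306.00 million dollars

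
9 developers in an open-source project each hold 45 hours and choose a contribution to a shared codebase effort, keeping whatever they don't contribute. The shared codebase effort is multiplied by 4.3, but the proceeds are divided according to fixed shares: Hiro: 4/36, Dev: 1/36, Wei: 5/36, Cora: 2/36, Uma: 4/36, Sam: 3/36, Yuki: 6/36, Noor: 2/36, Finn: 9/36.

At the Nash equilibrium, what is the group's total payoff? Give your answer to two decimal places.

553.50 hours

A player with share s gets back 4.3·s per unit contributed, so full contribution is dominant for anyone with s > 1/4.3 = 0.2326 and zero contribution is dominant for anyone below.
Only Finn (9/36) clears that bar, contributing 45; the remaining 8 contribute 0. Total contributed: 45.
The shared codebase effort pays out 4.3 × 45 = 193.50 in total (split across the unequal shares, but the aggregate is all that matters for the group sum).
The 8 free-riders keep 45 each, adding 360. Group total = 360 + 193.50 = 553.50.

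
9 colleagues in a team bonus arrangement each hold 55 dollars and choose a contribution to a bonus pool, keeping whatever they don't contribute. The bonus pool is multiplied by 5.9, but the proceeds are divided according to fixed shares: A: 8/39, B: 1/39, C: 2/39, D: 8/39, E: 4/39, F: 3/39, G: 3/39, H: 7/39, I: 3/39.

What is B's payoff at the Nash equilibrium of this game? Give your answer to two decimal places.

Player j's private return per contributed unit is 5.9 × (j's share). Contributing is weakly dominant for j when that share is at least 1/5.9 = 0.1695, and contributing 0 is dominant otherwise.
A, D and H clear that bar, contributing 55 each; the remaining 6 contribute 0. Total contributed: 165.
B keeps 55 and receives 5.9 × 165 × 1/39 = 24.96 from the bonus pool, for a payoff of 79.96.

79.96 dollars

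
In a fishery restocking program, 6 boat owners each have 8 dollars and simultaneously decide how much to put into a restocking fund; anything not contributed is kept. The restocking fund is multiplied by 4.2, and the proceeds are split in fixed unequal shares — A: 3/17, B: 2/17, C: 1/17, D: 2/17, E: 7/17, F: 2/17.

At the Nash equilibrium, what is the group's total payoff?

73.60 dollars

Player j's private return per contributed unit is 4.2 × (j's share). Contributing is weakly dominant for j when that share is at least 1/4.2 = 0.2381, and contributing 0 is dominant otherwise.
Only E (7/17) clears that bar, contributing 8; the remaining 5 contribute 0. Total contributed: 8.
The restocking fund pays out 4.2 × 8 = 33.60 in total (split across the unequal shares, but the aggregate is all that matters for the group sum).
The 5 free-riders keep 8 each, adding 40. Group total = 40 + 33.60 = 73.60.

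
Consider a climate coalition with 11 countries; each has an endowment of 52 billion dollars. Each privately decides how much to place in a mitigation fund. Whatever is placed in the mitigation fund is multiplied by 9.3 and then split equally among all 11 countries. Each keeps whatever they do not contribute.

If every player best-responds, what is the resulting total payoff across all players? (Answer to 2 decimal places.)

Each contributed unit returns 9.3/11 = 0.8455 to its contributor — below 1 — so contributing 0 is dominant for every player. At the Nash equilibrium everyone keeps their 52, and the group total is 11 × 52 = 572.

572.00 billion dollars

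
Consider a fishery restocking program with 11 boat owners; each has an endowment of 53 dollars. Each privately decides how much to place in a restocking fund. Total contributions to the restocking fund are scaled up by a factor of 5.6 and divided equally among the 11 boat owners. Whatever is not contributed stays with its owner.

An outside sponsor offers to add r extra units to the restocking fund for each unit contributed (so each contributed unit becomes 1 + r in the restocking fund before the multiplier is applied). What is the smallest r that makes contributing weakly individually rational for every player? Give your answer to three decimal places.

With matching at rate r, one contributed unit becomes (1 + r) in the restocking fund and returns 5.6 × (1 + r) / 11 to the contributor.
Setting this equal to 1: 1 + r = 11/5.6 = 1.9643.
So the minimum matching rate is r = 1.9643 − 1 = 0.964.

0.964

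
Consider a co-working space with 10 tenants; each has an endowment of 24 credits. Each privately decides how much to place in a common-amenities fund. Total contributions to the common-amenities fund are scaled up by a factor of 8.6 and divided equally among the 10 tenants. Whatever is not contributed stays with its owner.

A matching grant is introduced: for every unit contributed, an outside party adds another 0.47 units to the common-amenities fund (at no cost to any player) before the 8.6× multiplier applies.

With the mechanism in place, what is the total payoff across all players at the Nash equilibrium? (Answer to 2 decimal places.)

3034.08 credits

The effective private return per unit is now 8.6 × 1.47 / 10 = 1.2642 > 1, so every player's dominant strategy flips to full contribution.
So the Nash equilibrium is full contribution by all 10; the group earns 8.6 × 1.47 × 240 = 3034.08.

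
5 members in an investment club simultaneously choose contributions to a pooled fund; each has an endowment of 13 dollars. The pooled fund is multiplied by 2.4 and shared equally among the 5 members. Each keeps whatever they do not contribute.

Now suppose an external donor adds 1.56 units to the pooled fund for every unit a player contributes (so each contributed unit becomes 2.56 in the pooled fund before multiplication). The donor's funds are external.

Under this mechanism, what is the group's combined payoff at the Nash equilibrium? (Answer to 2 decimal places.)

399.36 dollars

Under the mechanism each unit contributed yields 2.4 × 2.56 / 5 = 1.2288 back to its contributor per unit of net cost, which exceeds 1, making full contribution the dominant choice for everyone.
So the Nash equilibrium is full contribution by all 5; the group earns 2.4 × 2.56 × 65 = 399.36.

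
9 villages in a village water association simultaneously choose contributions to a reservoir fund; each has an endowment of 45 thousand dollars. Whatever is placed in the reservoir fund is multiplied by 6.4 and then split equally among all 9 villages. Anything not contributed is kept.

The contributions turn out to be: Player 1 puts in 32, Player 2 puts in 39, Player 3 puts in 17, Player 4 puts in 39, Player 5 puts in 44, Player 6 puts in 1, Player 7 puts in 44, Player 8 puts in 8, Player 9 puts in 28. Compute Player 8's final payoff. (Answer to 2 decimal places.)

Total contributed: 32 + 39 + 17 + 39 + 44 + 1 + 44 + 8 + 28 = 252.
Each receives 6.4 × 252 / 9 = 179.20 from the reservoir fund.
Player 8 keeps 45 − 8 = 37, so Player 8's payoff is 37 + 179.20 = 216.20.

216.20 thousand dollars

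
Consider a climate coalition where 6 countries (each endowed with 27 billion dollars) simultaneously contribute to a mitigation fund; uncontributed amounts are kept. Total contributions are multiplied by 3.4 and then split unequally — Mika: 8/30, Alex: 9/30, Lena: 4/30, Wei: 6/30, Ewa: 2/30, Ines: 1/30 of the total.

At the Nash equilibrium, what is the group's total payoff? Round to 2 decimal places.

226.80 billion dollars

Each unit j contributes comes back to j as 3.4 × (j's share), so j prefers to contribute only if that share exceeds 1/3.4 = 0.2941; otherwise keeping the unit dominates.
The only share above 0.2941 is Alex's 9/30, contributing 27; the remaining 5 contribute 0. Total contributed: 27.
The mitigation fund pays out 3.4 × 27 = 91.80 in total (split across the unequal shares, but the aggregate is all that matters for the group sum).
The 5 free-riders keep 27 each, adding 135. Group total = 135 + 91.80 = 226.80.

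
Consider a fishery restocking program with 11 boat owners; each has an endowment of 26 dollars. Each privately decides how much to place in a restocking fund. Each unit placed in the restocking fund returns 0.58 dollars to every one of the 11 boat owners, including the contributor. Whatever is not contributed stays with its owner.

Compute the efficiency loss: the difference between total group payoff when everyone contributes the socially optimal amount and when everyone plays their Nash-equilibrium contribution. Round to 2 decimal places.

The private return per contributed unit is 0.58 < 1, so contributing 0 is dominant for every player. At the Nash equilibrium everyone keeps their 26, and the group total is 11 × 26 = 286.
Each contributed unit returns 6.380 to the group as a whole (0.58 to each of 11 players), which exceeds 1, so the social optimum is full contribution: group total = 6.380 × 286 = 1824.68.
Efficiency loss = 1824.68 − 286 = 1538.68.

1538.68 dollars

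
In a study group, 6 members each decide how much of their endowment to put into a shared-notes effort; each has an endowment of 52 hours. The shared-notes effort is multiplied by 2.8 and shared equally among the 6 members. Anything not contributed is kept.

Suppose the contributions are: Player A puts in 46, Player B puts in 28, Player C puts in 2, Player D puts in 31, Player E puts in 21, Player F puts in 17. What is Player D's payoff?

Total contributed: 46 + 28 + 2 + 31 + 21 + 17 = 145.
Each receives 2.8 × 145 / 6 = 67.67 from the shared-notes effort.
Player D keeps 52 − 31 = 21, so Player D's payoff is 21 + 67.67 = 88.67.

88.67 hours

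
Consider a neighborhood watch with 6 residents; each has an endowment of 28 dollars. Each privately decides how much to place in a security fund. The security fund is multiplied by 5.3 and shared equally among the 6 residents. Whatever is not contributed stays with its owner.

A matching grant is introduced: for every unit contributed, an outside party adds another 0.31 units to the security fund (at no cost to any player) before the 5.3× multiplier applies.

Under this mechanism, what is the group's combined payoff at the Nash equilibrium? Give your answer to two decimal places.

1166.42 dollars

With the mechanism, a contributed unit returns 5.3 × 1.31 / 6 = 1.1572 per unit of net cost to the contributor — now above 1 — so contributing fully is weakly dominant for every player.
At the Nash equilibrium everyone contributes 28. Group total payoff = 5.3 × 1.31 × 168 = 1166.42.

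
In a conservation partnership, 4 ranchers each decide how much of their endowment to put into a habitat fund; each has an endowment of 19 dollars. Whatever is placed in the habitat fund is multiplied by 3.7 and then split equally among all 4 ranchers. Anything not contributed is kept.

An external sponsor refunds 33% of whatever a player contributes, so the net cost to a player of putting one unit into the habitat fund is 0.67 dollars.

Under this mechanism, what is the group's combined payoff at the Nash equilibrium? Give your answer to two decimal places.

With the mechanism, a contributed unit returns (3.7/4) / 0.67 = 1.3806 per unit of net cost to the contributor — now above 1 — so contributing fully is weakly dominant for every player.
At the Nash equilibrium everyone contributes 19. Group total payoff = 4 × (19 × 0.33 + 3.7 × 19) = 306.28.

306.28 dollars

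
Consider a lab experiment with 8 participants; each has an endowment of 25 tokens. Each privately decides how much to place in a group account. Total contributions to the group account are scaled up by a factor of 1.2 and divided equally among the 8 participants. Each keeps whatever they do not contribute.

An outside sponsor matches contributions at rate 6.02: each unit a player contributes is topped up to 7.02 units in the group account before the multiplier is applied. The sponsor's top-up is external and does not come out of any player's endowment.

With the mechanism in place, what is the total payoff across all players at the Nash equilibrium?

1684.80 tokens

With the mechanism, a contributed unit returns 1.2 × 7.02 / 8 = 1.0530 per unit of net cost to the contributor — now above 1 — so contributing fully is weakly dominant for every player.
At the Nash equilibrium everyone contributes 25. Group total payoff = 1.2 × 7.02 × 200 = 1684.80.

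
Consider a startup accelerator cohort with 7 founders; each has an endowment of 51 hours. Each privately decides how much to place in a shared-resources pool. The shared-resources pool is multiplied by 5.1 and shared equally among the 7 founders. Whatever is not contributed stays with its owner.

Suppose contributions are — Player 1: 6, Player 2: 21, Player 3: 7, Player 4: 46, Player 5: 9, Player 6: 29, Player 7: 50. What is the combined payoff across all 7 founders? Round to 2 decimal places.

1045.80 hours

Total contributed: 6 + 21 + 7 + 46 + 9 + 29 + 50 = 168; total kept: 7 × 51 − 168 = 189.
The shared-resources pool pays out 5.1 × 168 = 856.80 in aggregate.
Group total = 189 + 856.80 = 1045.80.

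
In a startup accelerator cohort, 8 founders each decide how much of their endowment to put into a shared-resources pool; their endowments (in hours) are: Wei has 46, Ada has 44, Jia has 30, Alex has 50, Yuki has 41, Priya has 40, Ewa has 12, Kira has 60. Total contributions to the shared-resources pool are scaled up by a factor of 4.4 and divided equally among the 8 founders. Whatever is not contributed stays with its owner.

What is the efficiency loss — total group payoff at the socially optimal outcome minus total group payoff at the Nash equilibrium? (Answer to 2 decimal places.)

The private return per contributed unit is 4.4/8 = 0.5500 < 1 for every player regardless of endowment, so the Nash equilibrium is zero contribution and the group total is Σ E_j = 46 + 44 + 30 + 50 + 41 + 40 + 12 + 60 = 323.
Each contributed unit returns 4.400 to the group, so the social optimum is full contribution by everyone: group total = 4.400 × 323 = 1421.20.
Efficiency loss = (4.400 − 1) × 323 = 1098.20.

1098.20 hours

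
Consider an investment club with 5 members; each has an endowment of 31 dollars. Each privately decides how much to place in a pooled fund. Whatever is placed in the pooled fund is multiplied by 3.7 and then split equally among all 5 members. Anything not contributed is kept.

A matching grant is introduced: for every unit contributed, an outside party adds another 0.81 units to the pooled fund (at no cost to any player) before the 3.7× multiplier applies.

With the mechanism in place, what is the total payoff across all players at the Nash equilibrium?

1038.04 dollars

Under the mechanism each unit contributed yields 3.7 × 1.81 / 5 = 1.3394 back to its contributor per unit of net cost, which exceeds 1, making full contribution the dominant choice for everyone.
So the Nash equilibrium is full contribution by all 5; the group earns 3.7 × 1.81 × 155 = 1038.04.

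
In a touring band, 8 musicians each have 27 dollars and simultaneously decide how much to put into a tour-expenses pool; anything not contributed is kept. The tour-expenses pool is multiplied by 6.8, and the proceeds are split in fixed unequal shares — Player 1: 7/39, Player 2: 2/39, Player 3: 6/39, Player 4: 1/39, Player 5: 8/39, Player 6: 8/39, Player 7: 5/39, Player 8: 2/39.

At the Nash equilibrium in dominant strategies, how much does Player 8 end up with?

64.66 dollars

Each unit j contributes comes back to j as 6.8 × (j's share), so j prefers to contribute only if that share exceeds 1/6.8 = 0.1471; otherwise keeping the unit dominates.
Player 1, Player 3, Player 5 and Player 6 clear that bar, contributing 27 each; the remaining 4 contribute 0. Total contributed: 108.
Player 8 keeps 27 and receives 6.8 × 108 × 2/39 = 37.66 from the tour-expenses pool, for a payoff of 64.66.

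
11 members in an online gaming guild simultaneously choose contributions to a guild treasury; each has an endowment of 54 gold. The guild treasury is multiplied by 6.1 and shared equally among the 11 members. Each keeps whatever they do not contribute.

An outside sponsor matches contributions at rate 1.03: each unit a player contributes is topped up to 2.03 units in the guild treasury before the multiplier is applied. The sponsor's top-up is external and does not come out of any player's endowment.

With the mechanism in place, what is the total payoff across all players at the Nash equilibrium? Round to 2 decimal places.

With the mechanism, a contributed unit returns 6.1 × 2.03 / 11 = 1.1257 per unit of net cost to the contributor — now above 1 — so contributing fully is weakly dominant for every player.
At the Nash equilibrium everyone contributes 54. Group total payoff = 6.1 × 2.03 × 594 = 7355.50.

7355.50 gold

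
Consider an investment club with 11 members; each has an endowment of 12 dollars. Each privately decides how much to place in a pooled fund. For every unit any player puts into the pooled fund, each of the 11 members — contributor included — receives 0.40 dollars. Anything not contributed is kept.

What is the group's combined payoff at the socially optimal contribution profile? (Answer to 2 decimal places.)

580.80 dollars

Each contributed unit returns 4.400 to the group as a whole (0.40 to each of 11 players), which exceeds 1, so the social optimum is full contribution: group total = 4.400 × 132 = 580.80.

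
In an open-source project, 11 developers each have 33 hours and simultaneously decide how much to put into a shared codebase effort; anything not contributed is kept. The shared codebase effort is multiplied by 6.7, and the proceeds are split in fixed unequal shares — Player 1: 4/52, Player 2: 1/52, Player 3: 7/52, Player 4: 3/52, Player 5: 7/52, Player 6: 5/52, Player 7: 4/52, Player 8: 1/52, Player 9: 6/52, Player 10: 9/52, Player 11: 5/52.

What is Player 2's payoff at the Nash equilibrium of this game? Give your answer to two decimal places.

37.25 hours

A player with share s gets back 6.7·s per unit contributed, so full contribution is dominant for anyone with s > 1/6.7 = 0.1493 and zero contribution is dominant for anyone below.
The only share above 0.1493 is Player 10's 9/52, contributing 33; the remaining 10 contribute 0. Total contributed: 33.
Player 2 keeps 33 and receives 6.7 × 33 × 1/52 = 4.25 from the shared codebase effort, for a payoff of 37.25.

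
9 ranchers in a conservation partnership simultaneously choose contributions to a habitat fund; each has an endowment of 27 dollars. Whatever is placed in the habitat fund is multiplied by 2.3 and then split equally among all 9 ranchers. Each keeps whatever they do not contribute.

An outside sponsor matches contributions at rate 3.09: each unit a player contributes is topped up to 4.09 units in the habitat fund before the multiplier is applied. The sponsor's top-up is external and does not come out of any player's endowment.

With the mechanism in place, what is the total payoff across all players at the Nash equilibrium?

2285.90 dollars

With the mechanism, a contributed unit returns 2.3 × 4.09 / 9 = 1.0452 per unit of net cost to the contributor — now above 1 — so contributing fully is weakly dominant for every player.
So the Nash equilibrium is full contribution by all 9; the group earns 2.3 × 4.09 × 243 = 2285.90.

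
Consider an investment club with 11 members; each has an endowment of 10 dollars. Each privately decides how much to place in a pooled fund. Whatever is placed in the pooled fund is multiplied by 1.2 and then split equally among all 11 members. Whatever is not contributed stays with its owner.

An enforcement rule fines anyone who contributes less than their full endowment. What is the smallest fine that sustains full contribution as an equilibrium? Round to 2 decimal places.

Given the others contribute fully, the best deviation is to contribute 0 (any partial contribution still incurs the fine and gives up units whose private return 0.1091 is below 1).
Deviating from 10 to 0 saves 10 dollars but forfeits the deviator's share of the drop in the pooled fund: 1.2/11 × 10 = 1.09.
So the deviation gain is 10 − 1.09 = 8.91, and the fine must be at least 8.91 dollars to wipe it out.

8.91 dollars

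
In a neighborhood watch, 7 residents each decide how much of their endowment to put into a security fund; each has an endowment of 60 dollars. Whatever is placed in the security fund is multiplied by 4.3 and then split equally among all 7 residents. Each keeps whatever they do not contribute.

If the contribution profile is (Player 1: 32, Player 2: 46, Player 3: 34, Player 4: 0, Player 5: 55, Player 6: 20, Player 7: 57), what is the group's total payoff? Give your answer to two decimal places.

1225.20 dollars

Total contributed: 32 + 46 + 34 + 0 + 55 + 20 + 57 = 244; total kept: 7 × 60 − 244 = 176.
The security fund pays out 4.3 × 244 = 1049.20 in aggregate.
Group total = 176 + 1049.20 = 1225.20.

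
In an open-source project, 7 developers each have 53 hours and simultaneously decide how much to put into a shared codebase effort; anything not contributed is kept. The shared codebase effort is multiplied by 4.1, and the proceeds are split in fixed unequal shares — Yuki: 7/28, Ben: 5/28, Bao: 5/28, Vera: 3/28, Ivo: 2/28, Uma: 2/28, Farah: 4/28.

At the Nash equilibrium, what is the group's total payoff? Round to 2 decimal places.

Player j's private return per contributed unit is 4.1 × (j's share). Contributing is weakly dominant for j when that share is at least 1/4.1 = 0.2439, and contributing 0 is dominant otherwise.
Only Yuki (7/28) clears that bar, contributing 53; the remaining 6 contribute 0. Total contributed: 53.
The shared codebase effort pays out 4.1 × 53 = 217.30 in total (split across the unequal shares, but the aggregate is all that matters for the group sum).
The 6 free-riders keep 53 each, adding 318. Group total = 318 + 217.30 = 535.30.

535.30 hours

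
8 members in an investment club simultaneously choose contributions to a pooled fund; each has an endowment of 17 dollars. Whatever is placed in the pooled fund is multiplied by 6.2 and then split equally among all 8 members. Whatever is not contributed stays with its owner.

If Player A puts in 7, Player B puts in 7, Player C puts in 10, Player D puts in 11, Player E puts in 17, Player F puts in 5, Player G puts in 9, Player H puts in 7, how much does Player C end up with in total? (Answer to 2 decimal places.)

63.58 dollars

Total contributed: 7 + 7 + 10 + 11 + 17 + 5 + 9 + 7 = 73.
Each receives 6.2 × 73 / 8 = 56.58 from the pooled fund.
Player C keeps 17 − 10 = 7, so Player C's payoff is 7 + 56.58 = 63.58.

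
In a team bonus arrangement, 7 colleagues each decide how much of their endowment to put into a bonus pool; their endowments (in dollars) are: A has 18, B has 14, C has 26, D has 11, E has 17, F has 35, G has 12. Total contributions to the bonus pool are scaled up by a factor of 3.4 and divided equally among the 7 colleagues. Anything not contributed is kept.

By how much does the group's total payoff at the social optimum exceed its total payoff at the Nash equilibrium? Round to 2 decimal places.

The private return per contributed unit is 3.4/7 = 0.4857 < 1 for every player regardless of endowment, so the Nash equilibrium is zero contribution and the group total is Σ E_j = 18 + 14 + 26 + 11 + 17 + 35 + 12 = 133.
Each contributed unit returns 3.400 to the group, so the social optimum is full contribution by everyone: group total = 3.400 × 133 = 452.20.
Efficiency loss = (3.400 − 1) × 133 = 319.20.

319.20 dollars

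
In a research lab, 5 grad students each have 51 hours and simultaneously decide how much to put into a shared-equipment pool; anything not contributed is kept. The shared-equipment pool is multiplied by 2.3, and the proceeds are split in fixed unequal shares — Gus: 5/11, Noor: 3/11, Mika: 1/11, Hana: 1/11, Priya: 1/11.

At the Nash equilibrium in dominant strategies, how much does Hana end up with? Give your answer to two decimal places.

Each unit j contributes comes back to j as 2.3 × (j's share), so j prefers to contribute only if that share exceeds 1/2.3 = 0.4348; otherwise keeping the unit dominates.
Only Gus (5/11) clears that bar, contributing 51; the remaining 4 contribute 0. Total contributed: 51.
Hana keeps 51 and receives 2.3 × 51 × 1/11 = 10.66 from the shared-equipment pool, for a payoff of 61.66.

61.66 hours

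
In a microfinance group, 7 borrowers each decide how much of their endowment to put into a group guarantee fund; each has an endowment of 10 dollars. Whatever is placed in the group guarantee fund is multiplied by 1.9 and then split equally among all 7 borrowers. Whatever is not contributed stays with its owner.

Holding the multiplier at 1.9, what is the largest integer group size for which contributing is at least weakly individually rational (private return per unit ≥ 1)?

Private return per unit is 1.9/(group size), which is ≥ 1 whenever the group size is ≤ 1.9.
The largest such integer is 1.

1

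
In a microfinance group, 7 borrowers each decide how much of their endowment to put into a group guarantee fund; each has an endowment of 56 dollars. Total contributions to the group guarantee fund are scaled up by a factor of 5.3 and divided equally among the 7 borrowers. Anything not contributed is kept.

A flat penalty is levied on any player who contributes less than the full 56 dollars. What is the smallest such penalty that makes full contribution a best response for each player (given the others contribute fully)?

Given the others contribute fully, the best deviation is to contribute 0 (any partial contribution still incurs the fine and gives up units whose private return 0.7571 is below 1).
Deviating from 56 to 0 saves 56 dollars but forfeits the deviator's share of the drop in the group guarantee fund: 5.3/7 × 56 = 42.40.
So the deviation gain is 56 − 42.40 = 13.60, and the fine must be at least 13.60 dollars to wipe it out.

13.60 dollars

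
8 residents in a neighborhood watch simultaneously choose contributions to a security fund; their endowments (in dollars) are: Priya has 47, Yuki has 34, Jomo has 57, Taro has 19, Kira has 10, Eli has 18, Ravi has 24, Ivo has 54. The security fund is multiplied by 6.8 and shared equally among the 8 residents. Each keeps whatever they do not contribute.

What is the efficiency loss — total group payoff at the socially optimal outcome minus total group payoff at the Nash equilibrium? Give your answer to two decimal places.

1525.40 dollars

The private return per contributed unit is 6.8/8 = 0.8500 < 1 for every player regardless of endowment, so the Nash equilibrium is zero contribution and the group total is Σ E_j = 47 + 34 + 57 + 19 + 10 + 18 + 24 + 54 = 263.
Each contributed unit returns 6.800 to the group, so the social optimum is full contribution by everyone: group total = 6.800 × 263 = 1788.40.
Efficiency loss = (6.800 − 1) × 263 = 1525.40.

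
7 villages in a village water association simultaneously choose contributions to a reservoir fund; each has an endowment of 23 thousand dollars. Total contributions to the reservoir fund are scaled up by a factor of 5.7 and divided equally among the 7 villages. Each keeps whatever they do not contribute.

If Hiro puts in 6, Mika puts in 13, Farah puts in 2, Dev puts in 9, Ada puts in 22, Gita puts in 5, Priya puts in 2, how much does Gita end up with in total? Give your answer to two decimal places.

66.04 thousand dollars

Total contributed: 6 + 13 + 2 + 9 + 22 + 5 + 2 = 59.
Each receives 5.7 × 59 / 7 = 48.04 from the reservoir fund.
Gita keeps 23 − 5 = 18, so Gita's payoff is 18 + 48.04 = 66.04.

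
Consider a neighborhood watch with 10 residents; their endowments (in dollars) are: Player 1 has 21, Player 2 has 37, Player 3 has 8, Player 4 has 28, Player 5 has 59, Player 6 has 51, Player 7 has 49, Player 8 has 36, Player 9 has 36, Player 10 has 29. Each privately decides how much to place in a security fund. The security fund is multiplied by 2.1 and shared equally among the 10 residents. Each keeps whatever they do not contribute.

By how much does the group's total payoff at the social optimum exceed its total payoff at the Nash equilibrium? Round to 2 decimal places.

389.40 dollars

The private return per contributed unit is 2.1/10 = 0.2100 < 1 for every player regardless of endowment, so the Nash equilibrium is zero contribution and the group total is Σ E_j = 21 + 37 + 8 + 28 + 59 + 51 + 49 + 36 + 36 + 29 = 354.
Each contributed unit returns 2.100 to the group, so the social optimum is full contribution by everyone: group total = 2.100 × 354 = 743.40.
Efficiency loss = (2.100 − 1) × 354 = 389.40.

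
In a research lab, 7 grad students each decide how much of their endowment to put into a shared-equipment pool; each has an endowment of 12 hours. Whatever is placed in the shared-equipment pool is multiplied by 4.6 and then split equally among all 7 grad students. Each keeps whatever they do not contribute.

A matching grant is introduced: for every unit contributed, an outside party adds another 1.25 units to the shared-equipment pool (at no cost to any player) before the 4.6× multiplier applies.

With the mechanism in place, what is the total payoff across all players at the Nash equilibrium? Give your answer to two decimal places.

869.40 hours

Under the mechanism each unit contributed yields 4.6 × 2.25 / 7 = 1.4786 back to its contributor per unit of net cost, which exceeds 1, making full contribution the dominant choice for everyone.
So the Nash equilibrium is full contribution by all 7; the group earns 4.6 × 2.25 × 84 = 869.40.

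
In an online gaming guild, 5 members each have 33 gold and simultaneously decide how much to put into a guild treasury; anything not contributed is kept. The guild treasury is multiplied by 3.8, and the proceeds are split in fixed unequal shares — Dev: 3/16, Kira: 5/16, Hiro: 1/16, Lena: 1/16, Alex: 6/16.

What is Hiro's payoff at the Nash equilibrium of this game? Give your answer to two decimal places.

48.68 gold

For player j, contributing a unit is worthwhile iff 3.8 × (j's share) ≥ 1, i.e. iff j's share is at least 0.2632.
The shares above 0.2632 belong to Kira and Alex, contributing 33 each; the remaining 3 contribute 0. Total contributed: 66.
Hiro keeps 33 and receives 3.8 × 66 × 1/16 = 15.68 from the guild treasury, for a payoff of 48.68.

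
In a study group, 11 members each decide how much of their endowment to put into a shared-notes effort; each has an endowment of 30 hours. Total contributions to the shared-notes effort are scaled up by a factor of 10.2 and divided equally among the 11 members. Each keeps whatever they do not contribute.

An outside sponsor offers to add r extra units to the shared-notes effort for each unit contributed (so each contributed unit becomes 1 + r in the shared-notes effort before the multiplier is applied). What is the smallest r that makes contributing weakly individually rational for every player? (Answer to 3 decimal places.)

0.078

With matching at rate r, one contributed unit becomes (1 + r) in the shared-notes effort and returns 10.2 × (1 + r) / 11 to the contributor.
Setting this equal to 1: 1 + r = 11/10.2 = 1.0784.
So the minimum matching rate is r = 1.0784 − 1 = 0.078.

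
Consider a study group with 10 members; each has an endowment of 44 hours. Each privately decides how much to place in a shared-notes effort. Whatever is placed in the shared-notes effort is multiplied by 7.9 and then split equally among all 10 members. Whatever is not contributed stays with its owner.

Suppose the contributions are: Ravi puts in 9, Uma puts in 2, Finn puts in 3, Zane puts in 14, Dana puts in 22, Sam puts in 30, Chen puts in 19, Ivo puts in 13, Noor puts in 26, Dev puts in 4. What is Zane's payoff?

142.18 hours

Total contributed: 9 + 2 + 3 + 14 + 22 + 30 + 19 + 13 + 26 + 4 = 142.
Each receives 7.9 × 142 / 10 = 112.18 from the shared-notes effort.
Zane keeps 44 − 14 = 30, so Zane's payoff is 30 + 112.18 = 142.18.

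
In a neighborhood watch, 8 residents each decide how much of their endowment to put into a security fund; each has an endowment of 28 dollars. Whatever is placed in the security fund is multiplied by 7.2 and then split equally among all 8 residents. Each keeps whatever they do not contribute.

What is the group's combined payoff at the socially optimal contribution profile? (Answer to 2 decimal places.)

Each contributed unit returns 7.200 to the group as a whole (0.9000 to each of 8 players), which exceeds 1, so the social optimum is full contribution: group total = 7.200 × 224 = 1612.80.

1612.80 dollars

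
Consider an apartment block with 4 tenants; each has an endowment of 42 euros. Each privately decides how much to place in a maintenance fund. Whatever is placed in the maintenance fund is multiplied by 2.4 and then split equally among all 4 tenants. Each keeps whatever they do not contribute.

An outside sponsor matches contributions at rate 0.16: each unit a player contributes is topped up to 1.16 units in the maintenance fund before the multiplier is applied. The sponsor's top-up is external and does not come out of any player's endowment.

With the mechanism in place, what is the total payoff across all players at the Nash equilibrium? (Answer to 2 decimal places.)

The effective private return is 2.4 × 1.16 / 4 = 0.6960, which is still under 1, so the mechanism doesn't change anyone's dominant strategy: zero contribution.
At the Nash equilibrium no one contributes; group total payoff = 4 × 42 = 168.

168.00 euros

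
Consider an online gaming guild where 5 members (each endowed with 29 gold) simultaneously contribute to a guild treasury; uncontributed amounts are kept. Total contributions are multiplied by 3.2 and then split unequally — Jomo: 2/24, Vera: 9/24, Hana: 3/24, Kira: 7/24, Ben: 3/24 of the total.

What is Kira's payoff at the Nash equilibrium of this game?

56.07 gold

For player j, contributing a unit is worthwhile iff 3.2 × (j's share) ≥ 1, i.e. iff j's share is at least 0.3125.
Vera alone (share 9/24) is above the threshold, contributing 29; the remaining 4 contribute 0. Total contributed: 29.
Kira keeps 29 and receives 3.2 × 29 × 7/24 = 27.07 from the guild treasury, for a payoff of 56.07.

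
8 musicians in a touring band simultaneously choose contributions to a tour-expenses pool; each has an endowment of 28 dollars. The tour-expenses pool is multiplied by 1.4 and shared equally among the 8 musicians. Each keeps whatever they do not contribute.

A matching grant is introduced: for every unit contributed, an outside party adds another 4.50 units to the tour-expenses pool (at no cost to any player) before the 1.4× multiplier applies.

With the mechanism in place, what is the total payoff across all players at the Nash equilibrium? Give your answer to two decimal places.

With the mechanism, a contributed unit returns 1.4 × 5.50 / 8 = 0.9625 per unit of net cost — still below 1 — so contributing 0 remains dominant for every player.
At the Nash equilibrium no one contributes; group total payoff = 8 × 28 = 224.

224.00 dollars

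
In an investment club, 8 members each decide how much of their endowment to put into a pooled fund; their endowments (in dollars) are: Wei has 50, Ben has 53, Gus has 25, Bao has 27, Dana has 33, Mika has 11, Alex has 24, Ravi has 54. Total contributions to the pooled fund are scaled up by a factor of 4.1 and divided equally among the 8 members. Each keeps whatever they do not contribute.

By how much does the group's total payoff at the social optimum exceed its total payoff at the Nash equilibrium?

858.70 dollars

The private return per contributed unit is 4.1/8 = 0.5125 < 1 for every player regardless of endowment, so the Nash equilibrium is zero contribution and the group total is Σ E_j = 50 + 53 + 25 + 27 + 33 + 11 + 24 + 54 = 277.
Each contributed unit returns 4.100 to the group, so the social optimum is full contribution by everyone: group total = 4.100 × 277 = 1135.70.
Efficiency loss = (4.100 − 1) × 277 = 858.70.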